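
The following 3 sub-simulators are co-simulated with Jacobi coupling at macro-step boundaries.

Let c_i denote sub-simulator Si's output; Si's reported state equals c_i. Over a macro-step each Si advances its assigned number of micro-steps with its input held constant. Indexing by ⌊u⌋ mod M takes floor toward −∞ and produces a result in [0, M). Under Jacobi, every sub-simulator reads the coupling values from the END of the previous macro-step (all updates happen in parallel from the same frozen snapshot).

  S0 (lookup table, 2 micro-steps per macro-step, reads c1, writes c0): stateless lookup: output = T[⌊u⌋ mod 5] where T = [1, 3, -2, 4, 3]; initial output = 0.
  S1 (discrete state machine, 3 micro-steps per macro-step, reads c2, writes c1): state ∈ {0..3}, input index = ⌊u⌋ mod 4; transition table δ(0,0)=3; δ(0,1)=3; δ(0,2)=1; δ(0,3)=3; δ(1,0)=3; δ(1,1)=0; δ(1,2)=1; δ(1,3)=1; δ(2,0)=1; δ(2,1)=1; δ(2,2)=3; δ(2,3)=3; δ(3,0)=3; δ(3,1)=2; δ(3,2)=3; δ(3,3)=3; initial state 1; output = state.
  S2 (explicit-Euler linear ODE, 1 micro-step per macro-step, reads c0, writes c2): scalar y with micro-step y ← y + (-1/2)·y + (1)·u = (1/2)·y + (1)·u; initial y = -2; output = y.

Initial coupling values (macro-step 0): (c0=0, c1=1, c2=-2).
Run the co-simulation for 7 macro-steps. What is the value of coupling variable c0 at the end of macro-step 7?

macro 1: S0 reads c1=1 → after 2×micro: 3; S1 reads c2=-2 → after 3×micro: 1; S2 reads c0=0 → after 1×micro: -1 ⇒ (c0=3, c1=1, c2=-1)
macro 2: S0 reads c1=1 → after 2×micro: 3; S1 reads c2=-1 → after 3×micro: 1; S2 reads c0=3 → after 1×micro: 5/2 ⇒ (c0=3, c1=1, c2=5/2)
macro 3: S0 reads c1=1 → after 2×micro: 3; S1 reads c2=5/2 → after 3×micro: 1; S2 reads c0=3 → after 1×micro: 17/4 ⇒ (c0=3, c1=1, c2=17/4)
macro 4: S0 reads c1=1 → after 2×micro: 3; S1 reads c2=17/4 → after 3×micro: 3; S2 reads c0=3 → after 1×micro: 41/8 ⇒ (c0=3, c1=3, c2=41/8)
macro 5: S0 reads c1=3 → after 2×micro: 4; S1 reads c2=41/8 → after 3×micro: 0; S2 reads c0=3 → after 1×micro: 89/16 ⇒ (c0=4, c1=0, c2=89/16)
macro 6: S0 reads c1=0 → after 2×micro: 1; S1 reads c2=89/16 → after 3×micro: 1; S2 reads c0=4 → after 1×micro: 217/32 ⇒ (c0=1, c1=1, c2=217/32)
macro 7: S0 reads c1=1 → after 2×micro: 3; S1 reads c2=217/32 → after 3×micro: 1; S2 reads c0=1 → after 1×micro: 281/64 ⇒ (c0=3, c1=1, c2=281/64)

c0 at macro-step 7 = 3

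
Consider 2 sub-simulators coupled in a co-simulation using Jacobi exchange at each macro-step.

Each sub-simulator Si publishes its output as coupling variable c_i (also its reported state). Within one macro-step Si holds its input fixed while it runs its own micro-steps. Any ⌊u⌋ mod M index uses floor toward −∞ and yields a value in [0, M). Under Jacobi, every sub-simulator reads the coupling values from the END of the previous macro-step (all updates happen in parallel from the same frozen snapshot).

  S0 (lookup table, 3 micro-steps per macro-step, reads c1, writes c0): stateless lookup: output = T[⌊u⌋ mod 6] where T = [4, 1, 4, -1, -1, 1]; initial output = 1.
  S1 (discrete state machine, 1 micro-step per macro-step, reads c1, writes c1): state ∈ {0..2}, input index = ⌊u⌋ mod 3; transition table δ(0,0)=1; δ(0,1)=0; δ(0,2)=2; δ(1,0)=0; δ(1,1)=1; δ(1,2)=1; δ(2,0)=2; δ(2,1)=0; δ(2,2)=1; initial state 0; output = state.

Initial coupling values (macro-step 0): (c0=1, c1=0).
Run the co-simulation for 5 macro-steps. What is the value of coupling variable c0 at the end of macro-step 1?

macro 1: S0 reads c1=0 → after 3×micro: 4; S1 reads c1=0 → after 1×micro: 1 ⇒ (c0=4, c1=1)
macro 2: S0 reads c1=1 → after 3×micro: 1; S1 reads c1=1 → after 1×micro: 1 ⇒ (c0=1, c1=1)
macro 3: S0 reads c1=1 → after 3×micro: 1; S1 reads c1=1 → after 1×micro: 1 ⇒ (c0=1, c1=1)
macro 4: S0 reads c1=1 → after 3×micro: 1; S1 reads c1=1 → after 1×micro: 1 ⇒ (c0=1, c1=1)
macro 5: S0 reads c1=1 → after 3×micro: 1; S1 reads c1=1 → after 1×micro: 1 ⇒ (c0=1, c1=1)

c0 at macro-step 1 = 4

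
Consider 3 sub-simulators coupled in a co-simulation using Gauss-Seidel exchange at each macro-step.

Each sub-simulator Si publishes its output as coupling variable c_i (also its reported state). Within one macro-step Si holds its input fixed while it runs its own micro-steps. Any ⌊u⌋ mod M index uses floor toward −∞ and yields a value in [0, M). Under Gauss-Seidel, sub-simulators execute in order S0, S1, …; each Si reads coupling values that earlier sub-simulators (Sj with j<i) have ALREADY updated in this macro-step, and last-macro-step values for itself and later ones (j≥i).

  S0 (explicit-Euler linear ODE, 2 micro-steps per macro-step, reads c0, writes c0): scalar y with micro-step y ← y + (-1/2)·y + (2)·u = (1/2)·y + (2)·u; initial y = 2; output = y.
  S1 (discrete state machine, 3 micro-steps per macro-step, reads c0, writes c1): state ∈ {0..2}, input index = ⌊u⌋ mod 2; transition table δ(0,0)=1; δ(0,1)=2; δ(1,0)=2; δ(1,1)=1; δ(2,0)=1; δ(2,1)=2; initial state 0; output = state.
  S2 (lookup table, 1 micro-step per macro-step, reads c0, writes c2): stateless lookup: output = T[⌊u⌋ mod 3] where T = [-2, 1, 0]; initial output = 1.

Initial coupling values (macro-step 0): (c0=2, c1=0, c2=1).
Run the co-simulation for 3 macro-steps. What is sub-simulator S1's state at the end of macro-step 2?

S1 state at macro-step 2 = 1

macro 1: S0 reads c0=2 → after 2×micro: 13/2; S1 reads c0=13/2 → after 3×micro: 1; S2 reads c0=13/2 → after 1×micro: -2 ⇒ (c0=13/2, c1=1, c2=-2)
macro 2: S0 reads c0=13/2 → after 2×micro: 169/8; S1 reads c0=169/8 → after 3×micro: 1; S2 reads c0=169/8 → after 1×micro: -2 ⇒ (c0=169/8, c1=1, c2=-2)
macro 3: S0 reads c0=169/8 → after 2×micro: 2197/32; S1 reads c0=2197/32 → after 3×micro: 2; S2 reads c0=2197/32 → after 1×micro: 0 ⇒ (c0=2197/32, c1=2, c2=0)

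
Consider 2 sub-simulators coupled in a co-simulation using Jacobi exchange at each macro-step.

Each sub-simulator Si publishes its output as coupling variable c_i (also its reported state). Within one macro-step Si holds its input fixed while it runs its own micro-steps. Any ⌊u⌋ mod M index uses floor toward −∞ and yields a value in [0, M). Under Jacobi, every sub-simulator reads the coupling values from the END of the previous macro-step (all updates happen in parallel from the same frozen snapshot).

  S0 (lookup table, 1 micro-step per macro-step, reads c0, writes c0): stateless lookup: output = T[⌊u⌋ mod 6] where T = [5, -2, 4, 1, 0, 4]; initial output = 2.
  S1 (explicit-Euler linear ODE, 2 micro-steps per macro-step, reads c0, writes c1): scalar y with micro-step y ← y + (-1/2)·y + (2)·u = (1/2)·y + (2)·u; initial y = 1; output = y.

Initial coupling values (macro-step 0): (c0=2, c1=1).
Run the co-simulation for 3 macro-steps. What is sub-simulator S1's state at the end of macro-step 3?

macro 1: S0 reads c0=2 → after 1×micro: 4; S1 reads c0=2 → after 2×micro: 25/4 ⇒ (c0=4, c1=25/4)
macro 2: S0 reads c0=4 → after 1×micro: 0; S1 reads c0=4 → after 2×micro: 217/16 ⇒ (c0=0, c1=217/16)
macro 3: S0 reads c0=0 → after 1×micro: 5; S1 reads c0=0 → after 2×micro: 217/64 ⇒ (c0=5, c1=217/64)

S1 state at macro-step 3 = 217/64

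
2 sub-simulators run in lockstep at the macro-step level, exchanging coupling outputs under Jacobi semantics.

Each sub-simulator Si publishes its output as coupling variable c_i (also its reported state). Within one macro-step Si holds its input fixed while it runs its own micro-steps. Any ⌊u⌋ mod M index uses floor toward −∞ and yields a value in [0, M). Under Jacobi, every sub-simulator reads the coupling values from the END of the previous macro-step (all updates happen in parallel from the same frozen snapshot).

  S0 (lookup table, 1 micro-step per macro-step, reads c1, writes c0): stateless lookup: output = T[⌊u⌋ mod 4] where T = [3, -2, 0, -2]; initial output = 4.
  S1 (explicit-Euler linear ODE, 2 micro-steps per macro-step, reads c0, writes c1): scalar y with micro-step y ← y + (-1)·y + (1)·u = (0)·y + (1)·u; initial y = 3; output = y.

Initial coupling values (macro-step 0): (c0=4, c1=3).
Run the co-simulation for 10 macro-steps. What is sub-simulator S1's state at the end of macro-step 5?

S1 state at macro-step 5 = -2

macro 1: S0 reads c1=3 → after 1×micro: -2; S1 reads c0=4 → after 2×micro: 4 ⇒ (c0=-2, c1=4)
macro 2: S0 reads c1=4 → after 1×micro: 3; S1 reads c0=-2 → after 2×micro: -2 ⇒ (c0=3, c1=-2)
macro 3: S0 reads c1=-2 → after 1×micro: 0; S1 reads c0=3 → after 2×micro: 3 ⇒ (c0=0, c1=3)
macro 4: S0 reads c1=3 → after 1×micro: -2; S1 reads c0=0 → after 2×micro: 0 ⇒ (c0=-2, c1=0)
macro 5: S0 reads c1=0 → after 1×micro: 3; S1 reads c0=-2 → after 2×micro: -2 ⇒ (c0=3, c1=-2)
macro 6: S0 reads c1=-2 → after 1×micro: 0; S1 reads c0=3 → after 2×micro: 3 ⇒ (c0=0, c1=3)
macro 7: S0 reads c1=3 → after 1×micro: -2; S1 reads c0=0 → after 2×micro: 0 ⇒ (c0=-2, c1=0)
macro 8: S0 reads c1=0 → after 1×micro: 3; S1 reads c0=-2 → after 2×micro: -2 ⇒ (c0=3, c1=-2)
macro 9: S0 reads c1=-2 → after 1×micro: 0; S1 reads c0=3 → after 2×micro: 3 ⇒ (c0=0, c1=3)
macro 10: S0 reads c1=3 → after 1×micro: -2; S1 reads c0=0 → after 2×micro: 0 ⇒ (c0=-2, c1=0)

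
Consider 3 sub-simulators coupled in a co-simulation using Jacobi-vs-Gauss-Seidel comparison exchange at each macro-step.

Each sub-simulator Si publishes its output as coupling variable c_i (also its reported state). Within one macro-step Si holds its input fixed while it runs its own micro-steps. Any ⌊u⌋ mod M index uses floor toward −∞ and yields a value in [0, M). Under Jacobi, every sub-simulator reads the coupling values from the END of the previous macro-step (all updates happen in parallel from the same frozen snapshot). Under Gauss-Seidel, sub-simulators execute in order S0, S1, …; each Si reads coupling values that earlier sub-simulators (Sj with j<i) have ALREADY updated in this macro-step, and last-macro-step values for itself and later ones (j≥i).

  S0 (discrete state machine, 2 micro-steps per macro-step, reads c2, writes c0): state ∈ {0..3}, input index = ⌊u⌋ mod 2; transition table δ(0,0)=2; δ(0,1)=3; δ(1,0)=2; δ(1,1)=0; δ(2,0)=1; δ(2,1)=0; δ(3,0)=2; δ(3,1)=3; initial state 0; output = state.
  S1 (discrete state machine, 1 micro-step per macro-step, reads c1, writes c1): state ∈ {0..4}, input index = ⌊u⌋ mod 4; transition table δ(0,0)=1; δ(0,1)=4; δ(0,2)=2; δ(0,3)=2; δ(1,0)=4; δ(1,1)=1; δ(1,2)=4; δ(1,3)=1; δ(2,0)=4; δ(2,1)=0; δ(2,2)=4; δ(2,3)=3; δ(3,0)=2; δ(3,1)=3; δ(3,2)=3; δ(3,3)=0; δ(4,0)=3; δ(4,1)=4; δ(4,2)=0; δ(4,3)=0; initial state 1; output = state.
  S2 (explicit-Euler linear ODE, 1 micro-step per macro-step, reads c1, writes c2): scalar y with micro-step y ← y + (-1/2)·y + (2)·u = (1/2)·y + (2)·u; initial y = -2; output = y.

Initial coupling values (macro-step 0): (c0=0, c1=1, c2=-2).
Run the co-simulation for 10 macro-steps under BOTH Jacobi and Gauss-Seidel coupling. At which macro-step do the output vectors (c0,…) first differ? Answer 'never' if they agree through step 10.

first divergence at macro-step: never

[Jacobi] macro 1: S0 reads c2=-2 → after 2×micro: 1; S1 reads c1=1 → after 1×micro: 1; S2 reads c1=1 → after 1×micro: 1 ⇒ (c0=1, c1=1, c2=1)
[Jacobi] macro 2: S0 reads c2=1 → after 2×micro: 3; S1 reads c1=1 → after 1×micro: 1; S2 reads c1=1 → after 1×micro: 5/2 ⇒ (c0=3, c1=1, c2=5/2)
[Jacobi] macro 3: S0 reads c2=5/2 → after 2×micro: 1; S1 reads c1=1 → after 1×micro: 1; S2 reads c1=1 → after 1×micro: 13/4 ⇒ (c0=1, c1=1, c2=13/4)
[Jacobi] macro 4: S0 reads c2=13/4 → after 2×micro: 3; S1 reads c1=1 → after 1×micro: 1; S2 reads c1=1 → after 1×micro: 29/8 ⇒ (c0=3, c1=1, c2=29/8)
[Jacobi] macro 5: S0 reads c2=29/8 → after 2×micro: 3; S1 reads c1=1 → after 1×micro: 1; S2 reads c1=1 → after 1×micro: 61/16 ⇒ (c0=3, c1=1, c2=61/16)
[Jacobi] macro 6: S0 reads c2=61/16 → after 2×micro: 3; S1 reads c1=1 → after 1×micro: 1; S2 reads c1=1 → after 1×micro: 125/32 ⇒ (c0=3, c1=1, c2=125/32)
[Jacobi] macro 7: S0 reads c2=125/32 → after 2×micro: 3; S1 reads c1=1 → after 1×micro: 1; S2 reads c1=1 → after 1×micro: 253/64 ⇒ (c0=3, c1=1, c2=253/64)
[Jacobi] macro 8: S0 reads c2=253/64 → after 2×micro: 3; S1 reads c1=1 → after 1×micro: 1; S2 reads c1=1 → after 1×micro: 509/128 ⇒ (c0=3, c1=1, c2=509/128)
[Jacobi] macro 9: S0 reads c2=509/128 → after 2×micro: 3; S1 reads c1=1 → after 1×micro: 1; S2 reads c1=1 → after 1×micro: 1021/256 ⇒ (c0=3, c1=1, c2=1021/256)
[Jacobi] macro 10: S0 reads c2=1021/256 → after 2×micro: 3; S1 reads c1=1 → after 1×micro: 1; S2 reads c1=1 → after 1×micro: 2045/512 ⇒ (c0=3, c1=1, c2=2045/512)
[Gauss-Seidel] macro 1: S0 reads c2=-2 → after 2×micro: 1; S1 reads c1=1 → after 1×micro: 1; S2 reads c1=1 → after 1×micro: 1 ⇒ (c0=1, c1=1, c2=1)
[Gauss-Seidel] macro 2: S0 reads c2=1 → after 2×micro: 3; S1 reads c1=1 → after 1×micro: 1; S2 reads c1=1 → after 1×micro: 5/2 ⇒ (c0=3, c1=1, c2=5/2)
[Gauss-Seidel] macro 3: S0 reads c2=5/2 → after 2×micro: 1; S1 reads c1=1 → after 1×micro: 1; S2 reads c1=1 → after 1×micro: 13/4 ⇒ (c0=1, c1=1, c2=13/4)
[Gauss-Seidel] macro 4: S0 reads c2=13/4 → after 2×micro: 3; S1 reads c1=1 → after 1×micro: 1; S2 reads c1=1 → after 1×micro: 29/8 ⇒ (c0=3, c1=1, c2=29/8)
[Gauss-Seidel] macro 5: S0 reads c2=29/8 → after 2×micro: 3; S1 reads c1=1 → after 1×micro: 1; S2 reads c1=1 → after 1×micro: 61/16 ⇒ (c0=3, c1=1, c2=61/16)
[Gauss-Seidel] macro 6: S0 reads c2=61/16 → after 2×micro: 3; S1 reads c1=1 → after 1×micro: 1; S2 reads c1=1 → after 1×micro: 125/32 ⇒ (c0=3, c1=1, c2=125/32)
[Gauss-Seidel] macro 7: S0 reads c2=125/32 → after 2×micro: 3; S1 reads c1=1 → after 1×micro: 1; S2 reads c1=1 → after 1×micro: 253/64 ⇒ (c0=3, c1=1, c2=253/64)
[Gauss-Seidel] macro 8: S0 reads c2=253/64 → after 2×micro: 3; S1 reads c1=1 → after 1×micro: 1; S2 reads c1=1 → after 1×micro: 509/128 ⇒ (c0=3, c1=1, c2=509/128)
[Gauss-Seidel] macro 9: S0 reads c2=509/128 → after 2×micro: 3; S1 reads c1=1 → after 1×micro: 1; S2 reads c1=1 → after 1×micro: 1021/256 ⇒ (c0=3, c1=1, c2=1021/256)
[Gauss-Seidel] macro 10: S0 reads c2=1021/256 → after 2×micro: 3; S1 reads c1=1 → after 1×micro: 1; S2 reads c1=1 → after 1×micro: 2045/512 ⇒ (c0=3, c1=1, c2=2045/512)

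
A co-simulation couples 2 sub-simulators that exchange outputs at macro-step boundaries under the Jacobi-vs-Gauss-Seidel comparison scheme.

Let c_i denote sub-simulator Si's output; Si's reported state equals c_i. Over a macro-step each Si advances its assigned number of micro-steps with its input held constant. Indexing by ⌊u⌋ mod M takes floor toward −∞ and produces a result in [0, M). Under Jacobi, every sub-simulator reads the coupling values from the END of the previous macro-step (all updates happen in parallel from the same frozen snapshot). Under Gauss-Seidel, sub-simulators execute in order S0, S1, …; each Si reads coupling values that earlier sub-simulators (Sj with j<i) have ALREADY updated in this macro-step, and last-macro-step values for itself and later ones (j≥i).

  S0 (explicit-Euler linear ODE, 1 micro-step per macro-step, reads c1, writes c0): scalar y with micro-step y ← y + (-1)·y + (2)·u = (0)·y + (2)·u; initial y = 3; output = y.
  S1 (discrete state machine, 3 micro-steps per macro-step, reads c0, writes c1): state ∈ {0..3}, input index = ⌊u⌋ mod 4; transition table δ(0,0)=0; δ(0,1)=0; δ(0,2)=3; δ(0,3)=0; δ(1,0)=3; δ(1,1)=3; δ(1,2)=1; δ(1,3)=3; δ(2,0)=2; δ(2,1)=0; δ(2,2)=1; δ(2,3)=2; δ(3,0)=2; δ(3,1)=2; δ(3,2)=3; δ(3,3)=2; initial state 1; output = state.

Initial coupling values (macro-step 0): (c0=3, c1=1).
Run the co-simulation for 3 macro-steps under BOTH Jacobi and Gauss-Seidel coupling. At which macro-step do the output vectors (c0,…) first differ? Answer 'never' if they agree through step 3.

first divergence at macro-step: 1

[Jacobi] macro 1: S0 reads c1=1 → after 1×micro: 2; S1 reads c0=3 → after 3×micro: 2 ⇒ (c0=2, c1=2)
[Jacobi] macro 2: S0 reads c1=2 → after 1×micro: 4; S1 reads c0=2 → after 3×micro: 1 ⇒ (c0=4, c1=1)
[Jacobi] macro 3: S0 reads c1=1 → after 1×micro: 2; S1 reads c0=4 → after 3×micro: 2 ⇒ (c0=2, c1=2)
[Gauss-Seidel] macro 1: S0 reads c1=1 → after 1×micro: 2; S1 reads c0=2 → after 3×micro: 1 ⇒ (c0=2, c1=1)
[Gauss-Seidel] macro 2: S0 reads c1=1 → after 1×micro: 2; S1 reads c0=2 → after 3×micro: 1 ⇒ (c0=2, c1=1)
[Gauss-Seidel] macro 3: S0 reads c1=1 → after 1×micro: 2; S1 reads c0=2 → after 3×micro: 1 ⇒ (c0=2, c1=1)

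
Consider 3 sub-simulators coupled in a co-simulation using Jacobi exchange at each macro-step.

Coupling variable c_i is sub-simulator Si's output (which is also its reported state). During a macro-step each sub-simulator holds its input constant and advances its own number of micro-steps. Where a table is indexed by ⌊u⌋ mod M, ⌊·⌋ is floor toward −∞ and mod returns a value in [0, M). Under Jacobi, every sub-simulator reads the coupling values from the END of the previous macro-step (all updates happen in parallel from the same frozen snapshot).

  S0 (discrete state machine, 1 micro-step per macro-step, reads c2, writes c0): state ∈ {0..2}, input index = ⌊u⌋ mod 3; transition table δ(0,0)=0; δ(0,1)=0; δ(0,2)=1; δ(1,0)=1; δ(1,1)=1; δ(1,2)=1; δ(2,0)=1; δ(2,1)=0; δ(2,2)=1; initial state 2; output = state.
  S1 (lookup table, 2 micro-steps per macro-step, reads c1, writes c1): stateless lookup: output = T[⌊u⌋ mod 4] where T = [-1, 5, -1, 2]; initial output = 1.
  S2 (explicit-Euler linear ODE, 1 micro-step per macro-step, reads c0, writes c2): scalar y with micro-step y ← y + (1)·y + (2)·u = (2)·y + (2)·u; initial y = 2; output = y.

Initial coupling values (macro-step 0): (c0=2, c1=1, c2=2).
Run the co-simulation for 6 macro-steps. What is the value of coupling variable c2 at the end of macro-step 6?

c2 at macro-step 6 = 318

macro 1: S0 reads c2=2 → after 1×micro: 1; S1 reads c1=1 → after 2×micro: 5; S2 reads c0=2 → after 1×micro: 8 ⇒ (c0=1, c1=5, c2=8)
macro 2: S0 reads c2=8 → after 1×micro: 1; S1 reads c1=5 → after 2×micro: 5; S2 reads c0=1 → after 1×micro: 18 ⇒ (c0=1, c1=5, c2=18)
macro 3: S0 reads c2=18 → after 1×micro: 1; S1 reads c1=5 → after 2×micro: 5; S2 reads c0=1 → after 1×micro: 38 ⇒ (c0=1, c1=5, c2=38)
macro 4: S0 reads c2=38 → after 1×micro: 1; S1 reads c1=5 → after 2×micro: 5; S2 reads c0=1 → after 1×micro: 78 ⇒ (c0=1, c1=5, c2=78)
macro 5: S0 reads c2=78 → after 1×micro: 1; S1 reads c1=5 → after 2×micro: 5; S2 reads c0=1 → after 1×micro: 158 ⇒ (c0=1, c1=5, c2=158)
macro 6: S0 reads c2=158 → after 1×micro: 1; S1 reads c1=5 → after 2×micro: 5; S2 reads c0=1 → after 1×micro: 318 ⇒ (c0=1, c1=5, c2=318)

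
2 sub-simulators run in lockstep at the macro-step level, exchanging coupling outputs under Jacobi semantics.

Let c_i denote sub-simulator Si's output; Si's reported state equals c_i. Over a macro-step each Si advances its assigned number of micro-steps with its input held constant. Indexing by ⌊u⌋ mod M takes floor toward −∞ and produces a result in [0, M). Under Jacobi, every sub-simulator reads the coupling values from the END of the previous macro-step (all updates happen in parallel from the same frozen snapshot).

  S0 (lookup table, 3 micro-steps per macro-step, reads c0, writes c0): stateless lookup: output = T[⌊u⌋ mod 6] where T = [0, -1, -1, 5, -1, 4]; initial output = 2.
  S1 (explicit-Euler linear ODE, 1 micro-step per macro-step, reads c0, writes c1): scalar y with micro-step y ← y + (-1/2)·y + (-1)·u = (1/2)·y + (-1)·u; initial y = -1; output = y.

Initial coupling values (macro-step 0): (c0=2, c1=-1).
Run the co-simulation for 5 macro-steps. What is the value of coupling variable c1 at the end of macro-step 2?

macro 1: S0 reads c0=2 → after 3×micro: -1; S1 reads c0=2 → after 1×micro: -5/2 ⇒ (c0=-1, c1=-5/2)
macro 2: S0 reads c0=-1 → after 3×micro: 4; S1 reads c0=-1 → after 1×micro: -1/4 ⇒ (c0=4, c1=-1/4)
macro 3: S0 reads c0=4 → after 3×micro: -1; S1 reads c0=4 → after 1×micro: -33/8 ⇒ (c0=-1, c1=-33/8)
macro 4: S0 reads c0=-1 → after 3×micro: 4; S1 reads c0=-1 → after 1×micro: -17/16 ⇒ (c0=4, c1=-17/16)
macro 5: S0 reads c0=4 → after 3×micro: -1; S1 reads c0=4 → after 1×micro: -145/32 ⇒ (c0=-1, c1=-145/32)

c1 at macro-step 2 = -1/4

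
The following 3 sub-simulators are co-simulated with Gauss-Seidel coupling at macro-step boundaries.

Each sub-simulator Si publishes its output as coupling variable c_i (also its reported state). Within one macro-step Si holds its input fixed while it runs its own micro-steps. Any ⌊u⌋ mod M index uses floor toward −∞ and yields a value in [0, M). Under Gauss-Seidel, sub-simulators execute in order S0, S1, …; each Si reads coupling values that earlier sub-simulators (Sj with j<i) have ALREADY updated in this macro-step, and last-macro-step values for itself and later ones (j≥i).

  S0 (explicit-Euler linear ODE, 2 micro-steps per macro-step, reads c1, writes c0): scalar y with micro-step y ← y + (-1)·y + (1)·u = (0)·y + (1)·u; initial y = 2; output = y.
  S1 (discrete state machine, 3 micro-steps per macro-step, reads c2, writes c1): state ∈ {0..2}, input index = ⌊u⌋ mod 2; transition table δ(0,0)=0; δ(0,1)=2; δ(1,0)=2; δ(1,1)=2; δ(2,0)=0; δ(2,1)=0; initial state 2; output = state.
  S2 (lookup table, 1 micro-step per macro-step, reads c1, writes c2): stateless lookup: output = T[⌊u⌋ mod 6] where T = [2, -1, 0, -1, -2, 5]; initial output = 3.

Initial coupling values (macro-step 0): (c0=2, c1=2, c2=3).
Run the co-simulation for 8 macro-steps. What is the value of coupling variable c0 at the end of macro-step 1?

c0 at macro-step 1 = 2

macro 1: S0 reads c1=2 → after 2×micro: 2; S1 reads c2=3 → after 3×micro: 0; S2 reads c1=0 → after 1×micro: 2 ⇒ (c0=2, c1=0, c2=2)
macro 2: S0 reads c1=0 → after 2×micro: 0; S1 reads c2=2 → after 3×micro: 0; S2 reads c1=0 → after 1×micro: 2 ⇒ (c0=0, c1=0, c2=2)
macro 3: S0 reads c1=0 → after 2×micro: 0; S1 reads c2=2 → after 3×micro: 0; S2 reads c1=0 → after 1×micro: 2 ⇒ (c0=0, c1=0, c2=2)
macro 4: S0 reads c1=0 → after 2×micro: 0; S1 reads c2=2 → after 3×micro: 0; S2 reads c1=0 → after 1×micro: 2 ⇒ (c0=0, c1=0, c2=2)
macro 5: S0 reads c1=0 → after 2×micro: 0; S1 reads c2=2 → after 3×micro: 0; S2 reads c1=0 → after 1×micro: 2 ⇒ (c0=0, c1=0, c2=2)
macro 6: S0 reads c1=0 → after 2×micro: 0; S1 reads c2=2 → after 3×micro: 0; S2 reads c1=0 → after 1×micro: 2 ⇒ (c0=0, c1=0, c2=2)
macro 7: S0 reads c1=0 → after 2×micro: 0; S1 reads c2=2 → after 3×micro: 0; S2 reads c1=0 → after 1×micro: 2 ⇒ (c0=0, c1=0, c2=2)
macro 8: S0 reads c1=0 → after 2×micro: 0; S1 reads c2=2 → after 3×micro: 0; S2 reads c1=0 → after 1×micro: 2 ⇒ (c0=0, c1=0, c2=2)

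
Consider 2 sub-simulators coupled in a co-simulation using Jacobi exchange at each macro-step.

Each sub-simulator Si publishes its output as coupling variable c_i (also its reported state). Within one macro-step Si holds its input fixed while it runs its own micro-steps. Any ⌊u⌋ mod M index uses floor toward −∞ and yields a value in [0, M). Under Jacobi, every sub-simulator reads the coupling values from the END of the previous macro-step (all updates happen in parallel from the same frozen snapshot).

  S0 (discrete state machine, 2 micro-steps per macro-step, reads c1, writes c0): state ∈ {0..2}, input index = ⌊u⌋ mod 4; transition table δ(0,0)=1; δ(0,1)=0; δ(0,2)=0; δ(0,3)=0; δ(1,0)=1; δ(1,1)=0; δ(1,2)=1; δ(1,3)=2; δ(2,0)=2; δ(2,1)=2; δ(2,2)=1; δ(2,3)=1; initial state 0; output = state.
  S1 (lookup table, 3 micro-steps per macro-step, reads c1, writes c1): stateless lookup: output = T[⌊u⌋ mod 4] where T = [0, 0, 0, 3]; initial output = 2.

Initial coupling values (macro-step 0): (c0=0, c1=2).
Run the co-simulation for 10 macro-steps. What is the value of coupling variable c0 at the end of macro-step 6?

c0 at macro-step 6 = 1

macro 1: S0 reads c1=2 → after 2×micro: 0; S1 reads c1=2 → after 3×micro: 0 ⇒ (c0=0, c1=0)
macro 2: S0 reads c1=0 → after 2×micro: 1; S1 reads c1=0 → after 3×micro: 0 ⇒ (c0=1, c1=0)
macro 3: S0 reads c1=0 → after 2×micro: 1; S1 reads c1=0 → after 3×micro: 0 ⇒ (c0=1, c1=0)
macro 4: S0 reads c1=0 → after 2×micro: 1; S1 reads c1=0 → after 3×micro: 0 ⇒ (c0=1, c1=0)
macro 5: S0 reads c1=0 → after 2×micro: 1; S1 reads c1=0 → after 3×micro: 0 ⇒ (c0=1, c1=0)
macro 6: S0 reads c1=0 → after 2×micro: 1; S1 reads c1=0 → after 3×micro: 0 ⇒ (c0=1, c1=0)
macro 7: S0 reads c1=0 → after 2×micro: 1; S1 reads c1=0 → after 3×micro: 0 ⇒ (c0=1, c1=0)
macro 8: S0 reads c1=0 → after 2×micro: 1; S1 reads c1=0 → after 3×micro: 0 ⇒ (c0=1, c1=0)
macro 9: S0 reads c1=0 → after 2×micro: 1; S1 reads c1=0 → after 3×micro: 0 ⇒ (c0=1, c1=0)
macro 10: S0 reads c1=0 → after 2×micro: 1; S1 reads c1=0 → after 3×micro: 0 ⇒ (c0=1, c1=0)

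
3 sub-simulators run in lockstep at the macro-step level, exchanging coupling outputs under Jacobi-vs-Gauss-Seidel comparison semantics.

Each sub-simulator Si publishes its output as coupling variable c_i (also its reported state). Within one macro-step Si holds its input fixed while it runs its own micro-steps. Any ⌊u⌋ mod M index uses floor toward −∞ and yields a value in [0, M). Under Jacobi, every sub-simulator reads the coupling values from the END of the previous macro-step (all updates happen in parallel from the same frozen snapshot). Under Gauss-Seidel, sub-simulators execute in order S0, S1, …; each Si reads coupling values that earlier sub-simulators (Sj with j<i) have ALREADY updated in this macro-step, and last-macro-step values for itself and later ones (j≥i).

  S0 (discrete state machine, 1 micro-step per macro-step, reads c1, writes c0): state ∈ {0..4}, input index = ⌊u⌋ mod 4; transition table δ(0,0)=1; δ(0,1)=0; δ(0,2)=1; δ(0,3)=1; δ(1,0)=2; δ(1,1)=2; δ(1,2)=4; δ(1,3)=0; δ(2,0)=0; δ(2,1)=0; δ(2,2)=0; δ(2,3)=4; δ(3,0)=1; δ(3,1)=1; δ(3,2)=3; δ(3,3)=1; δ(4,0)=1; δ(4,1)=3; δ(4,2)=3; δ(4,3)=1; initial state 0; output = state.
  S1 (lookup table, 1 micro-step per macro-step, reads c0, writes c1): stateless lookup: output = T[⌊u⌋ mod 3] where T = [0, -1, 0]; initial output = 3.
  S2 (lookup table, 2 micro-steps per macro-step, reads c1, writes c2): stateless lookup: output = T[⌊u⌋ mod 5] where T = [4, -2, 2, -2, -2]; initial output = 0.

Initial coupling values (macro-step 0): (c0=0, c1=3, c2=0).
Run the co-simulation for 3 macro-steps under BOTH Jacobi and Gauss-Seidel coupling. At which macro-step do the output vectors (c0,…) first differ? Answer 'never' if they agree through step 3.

first divergence at macro-step: 1

[Jacobi] macro 1: S0 reads c1=3 → after 1×micro: 1; S1 reads c0=0 → after 1×micro: 0; S2 reads c1=3 → after 2×micro: -2 ⇒ (c0=1, c1=0, c2=-2)
[Jacobi] macro 2: S0 reads c1=0 → after 1×micro: 2; S1 reads c0=1 → after 1×micro: -1; S2 reads c1=0 → after 2×micro: 4 ⇒ (c0=2, c1=-1, c2=4)
[Jacobi] macro 3: S0 reads c1=-1 → after 1×micro: 4; S1 reads c0=2 → after 1×micro: 0; S2 reads c1=-1 → after 2×micro: -2 ⇒ (c0=4, c1=0, c2=-2)
[Gauss-Seidel] macro 1: S0 reads c1=3 → after 1×micro: 1; S1 reads c0=1 → after 1×micro: -1; S2 reads c1=-1 → after 2×micro: -2 ⇒ (c0=1, c1=-1, c2=-2)
[Gauss-Seidel] macro 2: S0 reads c1=-1 → after 1×micro: 0; S1 reads c0=0 → after 1×micro: 0; S2 reads c1=0 → after 2×micro: 4 ⇒ (c0=0, c1=0, c2=4)
[Gauss-Seidel] macro 3: S0 reads c1=0 → after 1×micro: 1; S1 reads c0=1 → after 1×micro: -1; S2 reads c1=-1 → after 2×micro: -2 ⇒ (c0=1, c1=-1, c2=-2)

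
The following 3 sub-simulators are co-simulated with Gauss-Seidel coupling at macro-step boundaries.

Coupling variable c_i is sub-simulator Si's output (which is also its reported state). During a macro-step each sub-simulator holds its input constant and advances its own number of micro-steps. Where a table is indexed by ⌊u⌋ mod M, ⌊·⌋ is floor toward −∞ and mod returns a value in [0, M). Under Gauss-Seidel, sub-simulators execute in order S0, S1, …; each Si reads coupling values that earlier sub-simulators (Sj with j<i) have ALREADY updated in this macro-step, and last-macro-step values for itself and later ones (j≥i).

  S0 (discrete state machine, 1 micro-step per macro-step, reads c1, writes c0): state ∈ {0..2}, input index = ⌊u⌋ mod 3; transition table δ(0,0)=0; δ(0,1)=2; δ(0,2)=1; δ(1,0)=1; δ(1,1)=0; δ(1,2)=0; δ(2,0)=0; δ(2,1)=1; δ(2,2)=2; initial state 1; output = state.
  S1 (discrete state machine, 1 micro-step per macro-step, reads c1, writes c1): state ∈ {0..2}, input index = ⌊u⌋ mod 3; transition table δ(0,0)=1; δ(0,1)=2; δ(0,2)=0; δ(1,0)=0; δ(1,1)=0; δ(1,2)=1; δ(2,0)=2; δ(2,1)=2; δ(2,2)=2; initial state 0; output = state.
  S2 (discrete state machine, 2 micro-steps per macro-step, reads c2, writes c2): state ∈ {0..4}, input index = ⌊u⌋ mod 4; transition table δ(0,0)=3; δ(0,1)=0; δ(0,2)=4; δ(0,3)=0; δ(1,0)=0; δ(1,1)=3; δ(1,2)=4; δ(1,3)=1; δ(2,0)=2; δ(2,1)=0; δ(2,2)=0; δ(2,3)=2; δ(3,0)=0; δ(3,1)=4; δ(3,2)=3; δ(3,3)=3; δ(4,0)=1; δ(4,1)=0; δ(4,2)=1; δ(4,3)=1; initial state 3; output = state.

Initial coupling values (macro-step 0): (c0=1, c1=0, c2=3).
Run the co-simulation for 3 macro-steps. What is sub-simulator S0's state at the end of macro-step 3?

S0 state at macro-step 3 = 0

macro 1: S0 reads c1=0 → after 1×micro: 1; S1 reads c1=0 → after 1×micro: 1; S2 reads c2=3 → after 2×micro: 3 ⇒ (c0=1, c1=1, c2=3)
macro 2: S0 reads c1=1 → after 1×micro: 0; S1 reads c1=1 → after 1×micro: 0; S2 reads c2=3 → after 2×micro: 3 ⇒ (c0=0, c1=0, c2=3)
macro 3: S0 reads c1=0 → after 1×micro: 0; S1 reads c1=0 → after 1×micro: 1; S2 reads c2=3 → after 2×micro: 3 ⇒ (c0=0, c1=1, c2=3)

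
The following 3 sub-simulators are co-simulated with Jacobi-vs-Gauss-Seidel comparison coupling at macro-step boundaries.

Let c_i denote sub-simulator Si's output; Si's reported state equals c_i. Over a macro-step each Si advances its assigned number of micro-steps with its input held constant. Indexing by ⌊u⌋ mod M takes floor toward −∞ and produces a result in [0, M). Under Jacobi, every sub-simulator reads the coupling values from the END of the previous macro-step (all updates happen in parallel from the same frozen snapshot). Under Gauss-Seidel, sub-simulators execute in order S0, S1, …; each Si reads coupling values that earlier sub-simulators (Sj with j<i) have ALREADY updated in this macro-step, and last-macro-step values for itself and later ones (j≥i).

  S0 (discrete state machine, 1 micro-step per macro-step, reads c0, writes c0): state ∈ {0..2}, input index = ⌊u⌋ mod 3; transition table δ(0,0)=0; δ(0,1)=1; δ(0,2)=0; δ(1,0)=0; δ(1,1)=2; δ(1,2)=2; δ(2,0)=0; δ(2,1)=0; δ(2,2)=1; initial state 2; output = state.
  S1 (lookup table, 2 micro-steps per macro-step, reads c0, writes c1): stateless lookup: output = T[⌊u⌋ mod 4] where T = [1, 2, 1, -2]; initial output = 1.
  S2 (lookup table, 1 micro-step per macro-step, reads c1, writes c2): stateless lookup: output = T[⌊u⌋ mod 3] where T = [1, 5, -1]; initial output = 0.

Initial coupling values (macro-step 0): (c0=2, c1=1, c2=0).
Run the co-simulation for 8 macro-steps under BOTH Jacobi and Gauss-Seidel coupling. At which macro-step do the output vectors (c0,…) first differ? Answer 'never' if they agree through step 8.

[Jacobi] macro 1: S0 reads c0=2 → after 1×micro: 1; S1 reads c0=2 → after 2×micro: 1; S2 reads c1=1 → after 1×micro: 5 ⇒ (c0=1, c1=1, c2=5)
[Jacobi] macro 2: S0 reads c0=1 → after 1×micro: 2; S1 reads c0=1 → after 2×micro: 2; S2 reads c1=1 → after 1×micro: 5 ⇒ (c0=2, c1=2, c2=5)
[Jacobi] macro 3: S0 reads c0=2 → after 1×micro: 1; S1 reads c0=2 → after 2×micro: 1; S2 reads c1=2 → after 1×micro: -1 ⇒ (c0=1, c1=1, c2=-1)
[Jacobi] macro 4: S0 reads c0=1 → after 1×micro: 2; S1 reads c0=1 → after 2×micro: 2; S2 reads c1=1 → after 1×micro: 5 ⇒ (c0=2, c1=2, c2=5)
[Jacobi] macro 5: S0 reads c0=2 → after 1×micro: 1; S1 reads c0=2 → after 2×micro: 1; S2 reads c1=2 → after 1×micro: -1 ⇒ (c0=1, c1=1, c2=-1)
[Jacobi] macro 6: S0 reads c0=1 → after 1×micro: 2; S1 reads c0=1 → after 2×micro: 2; S2 reads c1=1 → after 1×micro: 5 ⇒ (c0=2, c1=2, c2=5)
[Jacobi] macro 7: S0 reads c0=2 → after 1×micro: 1; S1 reads c0=2 → after 2×micro: 1; S2 reads c1=2 → after 1×micro: -1 ⇒ (c0=1, c1=1, c2=-1)
[Jacobi] macro 8: S0 reads c0=1 → after 1×micro: 2; S1 reads c0=1 → after 2×micro: 2; S2 reads c1=1 → after 1×micro: 5 ⇒ (c0=2, c1=2, c2=5)
[Gauss-Seidel] macro 1: S0 reads c0=2 → after 1×micro: 1; S1 reads c0=1 → after 2×micro: 2; S2 reads c1=2 → after 1×micro: -1 ⇒ (c0=1, c1=2, c2=-1)
[Gauss-Seidel] macro 2: S0 reads c0=1 → after 1×micro: 2; S1 reads c0=2 → after 2×micro: 1; S2 reads c1=1 → after 1×micro: 5 ⇒ (c0=2, c1=1, c2=5)
[Gauss-Seidel] macro 3: S0 reads c0=2 → after 1×micro: 1; S1 reads c0=1 → after 2×micro: 2; S2 reads c1=2 → after 1×micro: -1 ⇒ (c0=1, c1=2, c2=-1)
[Gauss-Seidel] macro 4: S0 reads c0=1 → after 1×micro: 2; S1 reads c0=2 → after 2×micro: 1; S2 reads c1=1 → after 1×micro: 5 ⇒ (c0=2, c1=1, c2=5)
[Gauss-Seidel] macro 5: S0 reads c0=2 → after 1×micro: 1; S1 reads c0=1 → after 2×micro: 2; S2 reads c1=2 → after 1×micro: -1 ⇒ (c0=1, c1=2, c2=-1)
[Gauss-Seidel] macro 6: S0 reads c0=1 → after 1×micro: 2; S1 reads c0=2 → after 2×micro: 1; S2 reads c1=1 → after 1×micro: 5 ⇒ (c0=2, c1=1, c2=5)
[Gauss-Seidel] macro 7: S0 reads c0=2 → after 1×micro: 1; S1 reads c0=1 → after 2×micro: 2; S2 reads c1=2 → after 1×micro: -1 ⇒ (c0=1, c1=2, c2=-1)
[Gauss-Seidel] macro 8: S0 reads c0=1 → after 1×micro: 2; S1 reads c0=2 → after 2×micro: 1; S2 reads c1=1 → after 1×micro: 5 ⇒ (c0=2, c1=1, c2=5)

first divergence at macro-step: 1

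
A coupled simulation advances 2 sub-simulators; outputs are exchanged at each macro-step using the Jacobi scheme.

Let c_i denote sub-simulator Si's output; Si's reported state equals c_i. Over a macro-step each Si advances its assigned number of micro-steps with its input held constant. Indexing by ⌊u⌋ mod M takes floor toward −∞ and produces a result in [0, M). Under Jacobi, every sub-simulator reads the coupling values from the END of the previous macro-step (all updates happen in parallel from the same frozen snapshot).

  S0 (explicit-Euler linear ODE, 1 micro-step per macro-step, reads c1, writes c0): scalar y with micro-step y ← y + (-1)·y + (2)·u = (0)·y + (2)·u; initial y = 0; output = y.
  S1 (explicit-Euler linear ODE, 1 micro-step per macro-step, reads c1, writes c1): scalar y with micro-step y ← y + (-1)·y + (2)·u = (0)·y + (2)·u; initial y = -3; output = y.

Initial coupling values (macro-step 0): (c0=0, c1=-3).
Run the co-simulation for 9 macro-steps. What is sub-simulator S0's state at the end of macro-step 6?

macro 1: S0 reads c1=-3 → after 1×micro: -6; S1 reads c1=-3 → after 1×micro: -6 ⇒ (c0=-6, c1=-6)
macro 2: S0 reads c1=-6 → after 1×micro: -12; S1 reads c1=-6 → after 1×micro: -12 ⇒ (c0=-12, c1=-12)
macro 3: S0 reads c1=-12 → after 1×micro: -24; S1 reads c1=-12 → after 1×micro: -24 ⇒ (c0=-24, c1=-24)
macro 4: S0 reads c1=-24 → after 1×micro: -48; S1 reads c1=-24 → after 1×micro: -48 ⇒ (c0=-48, c1=-48)
macro 5: S0 reads c1=-48 → after 1×micro: -96; S1 reads c1=-48 → after 1×micro: -96 ⇒ (c0=-96, c1=-96)
macro 6: S0 reads c1=-96 → after 1×micro: -192; S1 reads c1=-96 → after 1×micro: -192 ⇒ (c0=-192, c1=-192)
macro 7: S0 reads c1=-192 → after 1×micro: -384; S1 reads c1=-192 → after 1×micro: -384 ⇒ (c0=-384, c1=-384)
macro 8: S0 reads c1=-384 → after 1×micro: -768; S1 reads c1=-384 → after 1×micro: -768 ⇒ (c0=-768, c1=-768)
macro 9: S0 reads c1=-768 → after 1×micro: -1536; S1 reads c1=-768 → after 1×micro: -1536 ⇒ (c0=-1536, c1=-1536)

S0 state at macro-step 6 = -192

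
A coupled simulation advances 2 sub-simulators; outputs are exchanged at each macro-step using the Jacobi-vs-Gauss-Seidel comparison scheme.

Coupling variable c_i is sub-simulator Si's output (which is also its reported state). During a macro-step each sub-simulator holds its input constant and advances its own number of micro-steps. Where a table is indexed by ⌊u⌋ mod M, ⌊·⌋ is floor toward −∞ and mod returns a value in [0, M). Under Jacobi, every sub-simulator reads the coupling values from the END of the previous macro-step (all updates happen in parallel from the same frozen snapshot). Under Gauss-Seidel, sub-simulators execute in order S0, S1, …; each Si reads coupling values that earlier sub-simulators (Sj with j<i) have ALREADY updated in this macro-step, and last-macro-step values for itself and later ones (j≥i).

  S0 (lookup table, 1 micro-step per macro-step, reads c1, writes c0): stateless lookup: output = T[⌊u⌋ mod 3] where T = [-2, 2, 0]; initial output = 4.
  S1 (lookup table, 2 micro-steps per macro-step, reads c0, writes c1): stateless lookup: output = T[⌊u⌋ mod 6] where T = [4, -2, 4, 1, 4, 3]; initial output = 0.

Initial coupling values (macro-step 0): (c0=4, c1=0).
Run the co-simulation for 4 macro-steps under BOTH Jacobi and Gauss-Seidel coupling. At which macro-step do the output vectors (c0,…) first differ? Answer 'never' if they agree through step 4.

first divergence at macro-step: never

[Jacobi] macro 1: S0 reads c1=0 → after 1×micro: -2; S1 reads c0=4 → after 2×micro: 4 ⇒ (c0=-2, c1=4)
[Jacobi] macro 2: S0 reads c1=4 → after 1×micro: 2; S1 reads c0=-2 → after 2×micro: 4 ⇒ (c0=2, c1=4)
[Jacobi] macro 3: S0 reads c1=4 → after 1×micro: 2; S1 reads c0=2 → after 2×micro: 4 ⇒ (c0=2, c1=4)
[Jacobi] macro 4: S0 reads c1=4 → after 1×micro: 2; S1 reads c0=2 → after 2×micro: 4 ⇒ (c0=2, c1=4)
[Gauss-Seidel] macro 1: S0 reads c1=0 → after 1×micro: -2; S1 reads c0=-2 → after 2×micro: 4 ⇒ (c0=-2, c1=4)
[Gauss-Seidel] macro 2: S0 reads c1=4 → after 1×micro: 2; S1 reads c0=2 → after 2×micro: 4 ⇒ (c0=2, c1=4)
[Gauss-Seidel] macro 3: S0 reads c1=4 → after 1×micro: 2; S1 reads c0=2 → after 2×micro: 4 ⇒ (c0=2, c1=4)
[Gauss-Seidel] macro 4: S0 reads c1=4 → after 1×micro: 2; S1 reads c0=2 → after 2×micro: 4 ⇒ (c0=2, c1=4)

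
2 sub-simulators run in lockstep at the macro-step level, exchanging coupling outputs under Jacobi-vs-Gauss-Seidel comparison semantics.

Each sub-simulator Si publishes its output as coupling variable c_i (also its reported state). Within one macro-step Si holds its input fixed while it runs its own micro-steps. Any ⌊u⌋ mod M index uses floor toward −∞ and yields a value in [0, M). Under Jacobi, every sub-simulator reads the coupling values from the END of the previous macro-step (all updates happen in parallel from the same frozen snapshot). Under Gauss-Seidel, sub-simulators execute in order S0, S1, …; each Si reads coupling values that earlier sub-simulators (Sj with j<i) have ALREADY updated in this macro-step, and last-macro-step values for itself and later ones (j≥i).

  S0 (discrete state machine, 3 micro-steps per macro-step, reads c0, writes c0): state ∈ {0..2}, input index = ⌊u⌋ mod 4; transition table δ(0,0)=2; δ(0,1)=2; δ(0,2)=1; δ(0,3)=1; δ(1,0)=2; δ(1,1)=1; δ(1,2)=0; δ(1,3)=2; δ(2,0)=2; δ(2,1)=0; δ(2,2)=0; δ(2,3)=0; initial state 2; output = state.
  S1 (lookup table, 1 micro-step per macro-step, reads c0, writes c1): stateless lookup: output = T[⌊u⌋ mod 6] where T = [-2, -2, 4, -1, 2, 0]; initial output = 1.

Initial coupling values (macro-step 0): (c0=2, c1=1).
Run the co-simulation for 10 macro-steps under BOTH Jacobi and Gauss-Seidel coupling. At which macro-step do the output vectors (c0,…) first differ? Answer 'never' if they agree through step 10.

[Jacobi] macro 1: S0 reads c0=2 → after 3×micro: 0; S1 reads c0=2 → after 1×micro: 4 ⇒ (c0=0, c1=4)
[Jacobi] macro 2: S0 reads c0=0 → after 3×micro: 2; S1 reads c0=0 → after 1×micro: -2 ⇒ (c0=2, c1=-2)
[Jacobi] macro 3: S0 reads c0=2 → after 3×micro: 0; S1 reads c0=2 → after 1×micro: 4 ⇒ (c0=0, c1=4)
[Jacobi] macro 4: S0 reads c0=0 → after 3×micro: 2; S1 reads c0=0 → after 1×micro: -2 ⇒ (c0=2, c1=-2)
[Jacobi] macro 5: S0 reads c0=2 → after 3×micro: 0; S1 reads c0=2 → after 1×micro: 4 ⇒ (c0=0, c1=4)
[Jacobi] macro 6: S0 reads c0=0 → after 3×micro: 2; S1 reads c0=0 → after 1×micro: -2 ⇒ (c0=2, c1=-2)
[Jacobi] macro 7: S0 reads c0=2 → after 3×micro: 0; S1 reads c0=2 → after 1×micro: 4 ⇒ (c0=0, c1=4)
[Jacobi] macro 8: S0 reads c0=0 → after 3×micro: 2; S1 reads c0=0 → after 1×micro: -2 ⇒ (c0=2, c1=-2)
[Jacobi] macro 9: S0 reads c0=2 → after 3×micro: 0; S1 reads c0=2 → after 1×micro: 4 ⇒ (c0=0, c1=4)
[Jacobi] macro 10: S0 reads c0=0 → after 3×micro: 2; S1 reads c0=0 → after 1×micro: -2 ⇒ (c0=2, c1=-2)
[Gauss-Seidel] macro 1: S0 reads c0=2 → after 3×micro: 0; S1 reads c0=0 → after 1×micro: -2 ⇒ (c0=0, c1=-2)
[Gauss-Seidel] macro 2: S0 reads c0=0 → after 3×micro: 2; S1 reads c0=2 → after 1×micro: 4 ⇒ (c0=2, c1=4)
[Gauss-Seidel] macro 3: S0 reads c0=2 → after 3×micro: 0; S1 reads c0=0 → after 1×micro: -2 ⇒ (c0=0, c1=-2)
[Gauss-Seidel] macro 4: S0 reads c0=0 → after 3×micro: 2; S1 reads c0=2 → after 1×micro: 4 ⇒ (c0=2, c1=4)
[Gauss-Seidel] macro 5: S0 reads c0=2 → after 3×micro: 0; S1 reads c0=0 → after 1×micro: -2 ⇒ (c0=0, c1=-2)
[Gauss-Seidel] macro 6: S0 reads c0=0 → after 3×micro: 2; S1 reads c0=2 → after 1×micro: 4 ⇒ (c0=2, c1=4)
[Gauss-Seidel] macro 7: S0 reads c0=2 → after 3×micro: 0; S1 reads c0=0 → after 1×micro: -2 ⇒ (c0=0, c1=-2)
[Gauss-Seidel] macro 8: S0 reads c0=0 → after 3×micro: 2; S1 reads c0=2 → after 1×micro: 4 ⇒ (c0=2, c1=4)
[Gauss-Seidel] macro 9: S0 reads c0=2 → after 3×micro: 0; S1 reads c0=0 → after 1×micro: -2 ⇒ (c0=0, c1=-2)
[Gauss-Seidel] macro 10: S0 reads c0=0 → after 3×micro: 2; S1 reads c0=2 → after 1×micro: 4 ⇒ (c0=2, c1=4)

first divergence at macro-step: 1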